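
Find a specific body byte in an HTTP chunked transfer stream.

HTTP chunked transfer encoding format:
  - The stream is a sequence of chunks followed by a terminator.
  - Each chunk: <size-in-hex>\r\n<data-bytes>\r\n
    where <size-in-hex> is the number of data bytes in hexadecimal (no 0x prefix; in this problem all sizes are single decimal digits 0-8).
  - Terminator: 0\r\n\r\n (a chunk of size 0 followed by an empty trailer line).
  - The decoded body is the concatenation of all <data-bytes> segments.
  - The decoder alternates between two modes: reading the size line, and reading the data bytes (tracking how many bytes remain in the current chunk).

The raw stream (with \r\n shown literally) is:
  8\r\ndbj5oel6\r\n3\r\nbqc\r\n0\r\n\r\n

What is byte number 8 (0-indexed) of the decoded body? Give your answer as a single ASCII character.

Chunk 1: stream[0..1]='8' size=0x8=8, data at stream[3..11]='dbj5oel6' -> body[0..8], body so far='dbj5oel6'
Chunk 2: stream[13..14]='3' size=0x3=3, data at stream[16..19]='bqc' -> body[8..11], body so far='dbj5oel6bqc'
Chunk 3: stream[21..22]='0' size=0 (terminator). Final body='dbj5oel6bqc' (11 bytes)
Body byte 8 = 'b'

Answer: b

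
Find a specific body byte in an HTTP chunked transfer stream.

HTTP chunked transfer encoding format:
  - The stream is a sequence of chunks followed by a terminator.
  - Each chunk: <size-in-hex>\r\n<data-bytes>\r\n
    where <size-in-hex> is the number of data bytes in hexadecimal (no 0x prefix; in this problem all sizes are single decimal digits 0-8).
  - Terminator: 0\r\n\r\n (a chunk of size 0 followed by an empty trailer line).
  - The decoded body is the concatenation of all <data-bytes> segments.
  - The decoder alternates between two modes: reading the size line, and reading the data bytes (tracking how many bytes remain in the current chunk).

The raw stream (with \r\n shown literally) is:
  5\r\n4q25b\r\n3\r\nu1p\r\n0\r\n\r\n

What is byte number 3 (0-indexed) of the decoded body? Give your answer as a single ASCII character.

Chunk 1: stream[0..1]='5' size=0x5=5, data at stream[3..8]='4q25b' -> body[0..5], body so far='4q25b'
Chunk 2: stream[10..11]='3' size=0x3=3, data at stream[13..16]='u1p' -> body[5..8], body so far='4q25bu1p'
Chunk 3: stream[18..19]='0' size=0 (terminator). Final body='4q25bu1p' (8 bytes)
Body byte 3 = '5'

Answer: 5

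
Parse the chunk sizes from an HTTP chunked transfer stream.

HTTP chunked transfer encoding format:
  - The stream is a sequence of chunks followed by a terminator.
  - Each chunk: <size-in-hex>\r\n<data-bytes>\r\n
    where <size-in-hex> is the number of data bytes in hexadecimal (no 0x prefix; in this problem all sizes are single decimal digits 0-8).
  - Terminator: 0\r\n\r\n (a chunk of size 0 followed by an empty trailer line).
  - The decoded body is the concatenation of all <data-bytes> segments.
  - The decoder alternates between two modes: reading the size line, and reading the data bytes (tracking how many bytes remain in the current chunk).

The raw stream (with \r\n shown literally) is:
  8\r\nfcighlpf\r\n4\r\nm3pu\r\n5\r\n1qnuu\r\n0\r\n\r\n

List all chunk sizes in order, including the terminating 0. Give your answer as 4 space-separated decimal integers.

Answer: 8 4 5 0

Derivation:
Chunk 1: stream[0..1]='8' size=0x8=8, data at stream[3..11]='fcighlpf' -> body[0..8], body so far='fcighlpf'
Chunk 2: stream[13..14]='4' size=0x4=4, data at stream[16..20]='m3pu' -> body[8..12], body so far='fcighlpfm3pu'
Chunk 3: stream[22..23]='5' size=0x5=5, data at stream[25..30]='1qnuu' -> body[12..17], body so far='fcighlpfm3pu1qnuu'
Chunk 4: stream[32..33]='0' size=0 (terminator). Final body='fcighlpfm3pu1qnuu' (17 bytes)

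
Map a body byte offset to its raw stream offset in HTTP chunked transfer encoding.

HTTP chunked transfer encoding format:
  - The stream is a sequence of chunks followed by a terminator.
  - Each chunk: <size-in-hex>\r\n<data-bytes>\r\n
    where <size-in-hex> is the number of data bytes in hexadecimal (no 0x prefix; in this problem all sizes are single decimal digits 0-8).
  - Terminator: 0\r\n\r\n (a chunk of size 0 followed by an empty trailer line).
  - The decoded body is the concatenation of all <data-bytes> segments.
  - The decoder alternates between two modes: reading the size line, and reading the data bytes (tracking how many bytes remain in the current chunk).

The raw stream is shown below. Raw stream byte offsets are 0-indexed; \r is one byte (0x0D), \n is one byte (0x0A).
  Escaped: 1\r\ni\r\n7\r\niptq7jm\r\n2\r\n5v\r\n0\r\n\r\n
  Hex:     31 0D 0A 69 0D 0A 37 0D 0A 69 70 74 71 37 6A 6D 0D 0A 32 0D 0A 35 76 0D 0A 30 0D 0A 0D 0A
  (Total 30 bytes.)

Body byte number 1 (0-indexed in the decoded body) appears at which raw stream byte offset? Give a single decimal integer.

Answer: 9

Derivation:
Chunk 1: stream[0..1]='1' size=0x1=1, data at stream[3..4]='i' -> body[0..1], body so far='i'
Chunk 2: stream[6..7]='7' size=0x7=7, data at stream[9..16]='iptq7jm' -> body[1..8], body so far='iiptq7jm'
Chunk 3: stream[18..19]='2' size=0x2=2, data at stream[21..23]='5v' -> body[8..10], body so far='iiptq7jm5v'
Chunk 4: stream[25..26]='0' size=0 (terminator). Final body='iiptq7jm5v' (10 bytes)
Body byte 1 at stream offset 9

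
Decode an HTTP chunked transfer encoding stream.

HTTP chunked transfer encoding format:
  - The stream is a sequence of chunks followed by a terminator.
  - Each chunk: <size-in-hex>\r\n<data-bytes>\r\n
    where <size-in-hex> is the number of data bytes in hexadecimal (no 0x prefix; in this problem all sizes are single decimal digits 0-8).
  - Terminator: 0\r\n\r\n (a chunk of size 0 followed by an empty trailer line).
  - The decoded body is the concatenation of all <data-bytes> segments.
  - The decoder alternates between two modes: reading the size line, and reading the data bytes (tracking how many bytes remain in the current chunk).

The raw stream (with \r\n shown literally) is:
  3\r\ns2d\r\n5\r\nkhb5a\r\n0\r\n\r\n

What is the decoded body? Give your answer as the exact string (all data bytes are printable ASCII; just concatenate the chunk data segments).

Answer: s2dkhb5a

Derivation:
Chunk 1: stream[0..1]='3' size=0x3=3, data at stream[3..6]='s2d' -> body[0..3], body so far='s2d'
Chunk 2: stream[8..9]='5' size=0x5=5, data at stream[11..16]='khb5a' -> body[3..8], body so far='s2dkhb5a'
Chunk 3: stream[18..19]='0' size=0 (terminator). Final body='s2dkhb5a' (8 bytes)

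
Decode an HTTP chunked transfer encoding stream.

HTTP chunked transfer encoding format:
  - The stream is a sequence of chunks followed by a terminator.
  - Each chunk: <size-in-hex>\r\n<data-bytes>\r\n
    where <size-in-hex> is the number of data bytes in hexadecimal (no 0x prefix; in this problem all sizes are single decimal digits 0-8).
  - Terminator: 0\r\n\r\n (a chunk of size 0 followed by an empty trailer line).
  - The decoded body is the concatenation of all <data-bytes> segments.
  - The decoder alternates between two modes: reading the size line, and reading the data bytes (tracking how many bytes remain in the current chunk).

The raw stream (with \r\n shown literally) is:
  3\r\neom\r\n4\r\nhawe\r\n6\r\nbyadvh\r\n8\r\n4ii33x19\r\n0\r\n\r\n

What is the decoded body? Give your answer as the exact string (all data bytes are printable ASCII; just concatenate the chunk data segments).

Chunk 1: stream[0..1]='3' size=0x3=3, data at stream[3..6]='eom' -> body[0..3], body so far='eom'
Chunk 2: stream[8..9]='4' size=0x4=4, data at stream[11..15]='hawe' -> body[3..7], body so far='eomhawe'
Chunk 3: stream[17..18]='6' size=0x6=6, data at stream[20..26]='byadvh' -> body[7..13], body so far='eomhawebyadvh'
Chunk 4: stream[28..29]='8' size=0x8=8, data at stream[31..39]='4ii33x19' -> body[13..21], body so far='eomhawebyadvh4ii33x19'
Chunk 5: stream[41..42]='0' size=0 (terminator). Final body='eomhawebyadvh4ii33x19' (21 bytes)

Answer: eomhawebyadvh4ii33x19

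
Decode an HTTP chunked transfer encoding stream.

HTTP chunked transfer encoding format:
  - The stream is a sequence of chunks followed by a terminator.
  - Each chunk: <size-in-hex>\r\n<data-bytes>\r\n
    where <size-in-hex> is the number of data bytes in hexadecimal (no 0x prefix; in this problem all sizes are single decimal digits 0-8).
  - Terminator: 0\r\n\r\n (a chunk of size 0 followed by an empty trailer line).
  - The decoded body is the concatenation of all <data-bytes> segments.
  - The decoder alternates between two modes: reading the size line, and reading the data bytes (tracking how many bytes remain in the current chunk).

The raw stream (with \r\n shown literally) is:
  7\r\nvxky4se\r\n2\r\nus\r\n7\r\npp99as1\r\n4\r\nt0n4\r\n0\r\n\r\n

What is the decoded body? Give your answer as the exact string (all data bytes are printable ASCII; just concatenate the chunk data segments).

Chunk 1: stream[0..1]='7' size=0x7=7, data at stream[3..10]='vxky4se' -> body[0..7], body so far='vxky4se'
Chunk 2: stream[12..13]='2' size=0x2=2, data at stream[15..17]='us' -> body[7..9], body so far='vxky4seus'
Chunk 3: stream[19..20]='7' size=0x7=7, data at stream[22..29]='pp99as1' -> body[9..16], body so far='vxky4seuspp99as1'
Chunk 4: stream[31..32]='4' size=0x4=4, data at stream[34..38]='t0n4' -> body[16..20], body so far='vxky4seuspp99as1t0n4'
Chunk 5: stream[40..41]='0' size=0 (terminator). Final body='vxky4seuspp99as1t0n4' (20 bytes)

Answer: vxky4seuspp99as1t0n4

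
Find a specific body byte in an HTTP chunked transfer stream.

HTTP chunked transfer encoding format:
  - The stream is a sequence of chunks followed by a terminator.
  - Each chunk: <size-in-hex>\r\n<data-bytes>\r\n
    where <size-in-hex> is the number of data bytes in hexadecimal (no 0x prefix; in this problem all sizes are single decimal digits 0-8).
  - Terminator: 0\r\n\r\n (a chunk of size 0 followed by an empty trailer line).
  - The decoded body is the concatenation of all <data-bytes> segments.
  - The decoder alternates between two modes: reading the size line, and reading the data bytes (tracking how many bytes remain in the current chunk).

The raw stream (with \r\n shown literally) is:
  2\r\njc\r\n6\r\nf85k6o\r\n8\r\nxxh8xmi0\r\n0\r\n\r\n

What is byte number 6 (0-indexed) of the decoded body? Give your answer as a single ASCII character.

Answer: 6

Derivation:
Chunk 1: stream[0..1]='2' size=0x2=2, data at stream[3..5]='jc' -> body[0..2], body so far='jc'
Chunk 2: stream[7..8]='6' size=0x6=6, data at stream[10..16]='f85k6o' -> body[2..8], body so far='jcf85k6o'
Chunk 3: stream[18..19]='8' size=0x8=8, data at stream[21..29]='xxh8xmi0' -> body[8..16], body so far='jcf85k6oxxh8xmi0'
Chunk 4: stream[31..32]='0' size=0 (terminator). Final body='jcf85k6oxxh8xmi0' (16 bytes)
Body byte 6 = '6'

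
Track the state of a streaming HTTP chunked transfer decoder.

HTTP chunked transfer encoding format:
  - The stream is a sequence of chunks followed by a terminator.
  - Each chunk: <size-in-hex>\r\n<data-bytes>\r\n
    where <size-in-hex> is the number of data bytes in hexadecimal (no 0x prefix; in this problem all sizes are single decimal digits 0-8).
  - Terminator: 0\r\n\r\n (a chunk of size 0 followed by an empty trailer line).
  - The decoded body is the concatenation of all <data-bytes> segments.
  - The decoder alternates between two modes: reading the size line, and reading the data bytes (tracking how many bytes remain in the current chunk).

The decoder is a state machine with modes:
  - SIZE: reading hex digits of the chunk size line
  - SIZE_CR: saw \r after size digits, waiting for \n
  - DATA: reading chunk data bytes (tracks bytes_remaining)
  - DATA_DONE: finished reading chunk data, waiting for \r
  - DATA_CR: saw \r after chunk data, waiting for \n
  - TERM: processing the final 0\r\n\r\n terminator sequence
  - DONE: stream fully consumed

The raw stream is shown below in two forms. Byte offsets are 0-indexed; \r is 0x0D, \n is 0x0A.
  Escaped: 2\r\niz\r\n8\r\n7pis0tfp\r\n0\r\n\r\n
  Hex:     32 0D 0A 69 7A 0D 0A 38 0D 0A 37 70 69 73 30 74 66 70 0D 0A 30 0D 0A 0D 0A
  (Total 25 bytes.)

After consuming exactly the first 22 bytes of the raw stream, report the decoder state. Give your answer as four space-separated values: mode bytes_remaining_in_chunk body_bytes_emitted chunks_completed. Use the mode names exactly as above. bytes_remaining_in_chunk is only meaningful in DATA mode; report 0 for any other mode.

Answer: SIZE_CR 0 10 2

Derivation:
Byte 0 = '2': mode=SIZE remaining=0 emitted=0 chunks_done=0
Byte 1 = 0x0D: mode=SIZE_CR remaining=0 emitted=0 chunks_done=0
Byte 2 = 0x0A: mode=DATA remaining=2 emitted=0 chunks_done=0
Byte 3 = 'i': mode=DATA remaining=1 emitted=1 chunks_done=0
Byte 4 = 'z': mode=DATA_DONE remaining=0 emitted=2 chunks_done=0
Byte 5 = 0x0D: mode=DATA_CR remaining=0 emitted=2 chunks_done=0
Byte 6 = 0x0A: mode=SIZE remaining=0 emitted=2 chunks_done=1
Byte 7 = '8': mode=SIZE remaining=0 emitted=2 chunks_done=1
Byte 8 = 0x0D: mode=SIZE_CR remaining=0 emitted=2 chunks_done=1
Byte 9 = 0x0A: mode=DATA remaining=8 emitted=2 chunks_done=1
Byte 10 = '7': mode=DATA remaining=7 emitted=3 chunks_done=1
Byte 11 = 'p': mode=DATA remaining=6 emitted=4 chunks_done=1
Byte 12 = 'i': mode=DATA remaining=5 emitted=5 chunks_done=1
Byte 13 = 's': mode=DATA remaining=4 emitted=6 chunks_done=1
Byte 14 = '0': mode=DATA remaining=3 emitted=7 chunks_done=1
Byte 15 = 't': mode=DATA remaining=2 emitted=8 chunks_done=1
Byte 16 = 'f': mode=DATA remaining=1 emitted=9 chunks_done=1
Byte 17 = 'p': mode=DATA_DONE remaining=0 emitted=10 chunks_done=1
Byte 18 = 0x0D: mode=DATA_CR remaining=0 emitted=10 chunks_done=1
Byte 19 = 0x0A: mode=SIZE remaining=0 emitted=10 chunks_done=2
Byte 20 = '0': mode=SIZE remaining=0 emitted=10 chunks_done=2
Byte 21 = 0x0D: mode=SIZE_CR remaining=0 emitted=10 chunks_done=2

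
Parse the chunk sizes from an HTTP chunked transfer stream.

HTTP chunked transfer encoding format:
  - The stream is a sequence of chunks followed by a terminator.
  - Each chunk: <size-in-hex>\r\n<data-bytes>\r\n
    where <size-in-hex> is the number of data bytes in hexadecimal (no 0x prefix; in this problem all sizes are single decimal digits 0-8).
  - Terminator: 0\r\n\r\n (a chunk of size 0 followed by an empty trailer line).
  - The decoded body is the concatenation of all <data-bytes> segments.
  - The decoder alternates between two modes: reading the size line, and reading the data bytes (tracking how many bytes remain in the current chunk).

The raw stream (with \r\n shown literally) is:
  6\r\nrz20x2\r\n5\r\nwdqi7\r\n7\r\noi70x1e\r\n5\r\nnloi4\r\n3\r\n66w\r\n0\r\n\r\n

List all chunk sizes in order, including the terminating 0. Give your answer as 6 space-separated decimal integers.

Chunk 1: stream[0..1]='6' size=0x6=6, data at stream[3..9]='rz20x2' -> body[0..6], body so far='rz20x2'
Chunk 2: stream[11..12]='5' size=0x5=5, data at stream[14..19]='wdqi7' -> body[6..11], body so far='rz20x2wdqi7'
Chunk 3: stream[21..22]='7' size=0x7=7, data at stream[24..31]='oi70x1e' -> body[11..18], body so far='rz20x2wdqi7oi70x1e'
Chunk 4: stream[33..34]='5' size=0x5=5, data at stream[36..41]='nloi4' -> body[18..23], body so far='rz20x2wdqi7oi70x1enloi4'
Chunk 5: stream[43..44]='3' size=0x3=3, data at stream[46..49]='66w' -> body[23..26], body so far='rz20x2wdqi7oi70x1enloi466w'
Chunk 6: stream[51..52]='0' size=0 (terminator). Final body='rz20x2wdqi7oi70x1enloi466w' (26 bytes)

Answer: 6 5 7 5 3 0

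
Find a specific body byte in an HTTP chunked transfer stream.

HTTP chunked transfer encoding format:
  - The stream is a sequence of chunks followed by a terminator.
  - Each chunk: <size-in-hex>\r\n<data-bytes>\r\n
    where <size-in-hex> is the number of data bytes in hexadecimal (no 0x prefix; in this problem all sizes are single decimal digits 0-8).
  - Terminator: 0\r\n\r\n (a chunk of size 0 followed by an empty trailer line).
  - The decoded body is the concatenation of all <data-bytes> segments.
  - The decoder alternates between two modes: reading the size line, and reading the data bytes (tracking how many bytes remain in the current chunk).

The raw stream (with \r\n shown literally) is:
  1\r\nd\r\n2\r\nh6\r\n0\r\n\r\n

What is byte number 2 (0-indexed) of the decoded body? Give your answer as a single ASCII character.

Answer: 6

Derivation:
Chunk 1: stream[0..1]='1' size=0x1=1, data at stream[3..4]='d' -> body[0..1], body so far='d'
Chunk 2: stream[6..7]='2' size=0x2=2, data at stream[9..11]='h6' -> body[1..3], body so far='dh6'
Chunk 3: stream[13..14]='0' size=0 (terminator). Final body='dh6' (3 bytes)
Body byte 2 = '6'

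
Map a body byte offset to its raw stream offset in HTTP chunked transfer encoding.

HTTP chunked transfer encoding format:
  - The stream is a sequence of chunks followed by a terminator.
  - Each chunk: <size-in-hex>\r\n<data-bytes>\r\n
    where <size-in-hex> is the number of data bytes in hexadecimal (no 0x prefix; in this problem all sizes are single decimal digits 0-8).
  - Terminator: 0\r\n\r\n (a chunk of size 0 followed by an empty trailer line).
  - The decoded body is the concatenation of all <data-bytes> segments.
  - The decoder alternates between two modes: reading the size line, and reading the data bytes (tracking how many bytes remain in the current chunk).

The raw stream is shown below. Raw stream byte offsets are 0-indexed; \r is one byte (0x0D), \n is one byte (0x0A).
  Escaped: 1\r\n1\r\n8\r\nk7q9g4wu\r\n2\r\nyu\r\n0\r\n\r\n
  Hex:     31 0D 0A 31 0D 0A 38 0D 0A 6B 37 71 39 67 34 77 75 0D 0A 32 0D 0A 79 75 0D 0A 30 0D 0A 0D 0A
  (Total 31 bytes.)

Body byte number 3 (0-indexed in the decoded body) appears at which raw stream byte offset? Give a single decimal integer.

Chunk 1: stream[0..1]='1' size=0x1=1, data at stream[3..4]='1' -> body[0..1], body so far='1'
Chunk 2: stream[6..7]='8' size=0x8=8, data at stream[9..17]='k7q9g4wu' -> body[1..9], body so far='1k7q9g4wu'
Chunk 3: stream[19..20]='2' size=0x2=2, data at stream[22..24]='yu' -> body[9..11], body so far='1k7q9g4wuyu'
Chunk 4: stream[26..27]='0' size=0 (terminator). Final body='1k7q9g4wuyu' (11 bytes)
Body byte 3 at stream offset 11

Answer: 11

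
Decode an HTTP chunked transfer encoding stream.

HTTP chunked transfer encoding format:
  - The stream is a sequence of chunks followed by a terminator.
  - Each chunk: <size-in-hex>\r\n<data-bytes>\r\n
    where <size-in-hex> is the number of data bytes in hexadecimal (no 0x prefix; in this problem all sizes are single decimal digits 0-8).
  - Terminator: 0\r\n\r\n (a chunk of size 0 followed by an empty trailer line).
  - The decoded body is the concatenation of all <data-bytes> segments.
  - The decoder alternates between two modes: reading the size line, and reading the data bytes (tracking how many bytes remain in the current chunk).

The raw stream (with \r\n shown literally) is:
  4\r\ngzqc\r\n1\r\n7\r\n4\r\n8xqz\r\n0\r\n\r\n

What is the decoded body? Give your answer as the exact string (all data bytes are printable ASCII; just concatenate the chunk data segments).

Chunk 1: stream[0..1]='4' size=0x4=4, data at stream[3..7]='gzqc' -> body[0..4], body so far='gzqc'
Chunk 2: stream[9..10]='1' size=0x1=1, data at stream[12..13]='7' -> body[4..5], body so far='gzqc7'
Chunk 3: stream[15..16]='4' size=0x4=4, data at stream[18..22]='8xqz' -> body[5..9], body so far='gzqc78xqz'
Chunk 4: stream[24..25]='0' size=0 (terminator). Final body='gzqc78xqz' (9 bytes)

Answer: gzqc78xqz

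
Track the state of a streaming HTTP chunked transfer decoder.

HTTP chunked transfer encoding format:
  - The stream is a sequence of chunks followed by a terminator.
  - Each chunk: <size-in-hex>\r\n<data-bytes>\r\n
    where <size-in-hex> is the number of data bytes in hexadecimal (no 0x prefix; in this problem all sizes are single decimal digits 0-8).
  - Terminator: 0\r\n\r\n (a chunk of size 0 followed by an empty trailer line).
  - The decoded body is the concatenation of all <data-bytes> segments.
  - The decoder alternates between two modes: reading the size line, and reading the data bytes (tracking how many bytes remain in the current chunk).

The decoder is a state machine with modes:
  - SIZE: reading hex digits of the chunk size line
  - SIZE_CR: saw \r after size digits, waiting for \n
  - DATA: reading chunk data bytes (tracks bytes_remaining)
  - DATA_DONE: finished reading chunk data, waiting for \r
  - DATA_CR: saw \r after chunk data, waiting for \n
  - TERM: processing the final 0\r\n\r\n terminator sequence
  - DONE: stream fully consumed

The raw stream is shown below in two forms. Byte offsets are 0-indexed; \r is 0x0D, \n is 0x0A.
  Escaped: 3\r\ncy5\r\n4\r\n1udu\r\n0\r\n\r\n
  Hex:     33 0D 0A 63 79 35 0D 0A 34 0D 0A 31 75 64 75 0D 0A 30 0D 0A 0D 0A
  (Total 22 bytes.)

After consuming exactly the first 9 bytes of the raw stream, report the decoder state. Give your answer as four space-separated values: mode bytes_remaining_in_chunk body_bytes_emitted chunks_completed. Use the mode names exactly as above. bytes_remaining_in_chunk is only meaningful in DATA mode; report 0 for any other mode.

Byte 0 = '3': mode=SIZE remaining=0 emitted=0 chunks_done=0
Byte 1 = 0x0D: mode=SIZE_CR remaining=0 emitted=0 chunks_done=0
Byte 2 = 0x0A: mode=DATA remaining=3 emitted=0 chunks_done=0
Byte 3 = 'c': mode=DATA remaining=2 emitted=1 chunks_done=0
Byte 4 = 'y': mode=DATA remaining=1 emitted=2 chunks_done=0
Byte 5 = '5': mode=DATA_DONE remaining=0 emitted=3 chunks_done=0
Byte 6 = 0x0D: mode=DATA_CR remaining=0 emitted=3 chunks_done=0
Byte 7 = 0x0A: mode=SIZE remaining=0 emitted=3 chunks_done=1
Byte 8 = '4': mode=SIZE remaining=0 emitted=3 chunks_done=1

Answer: SIZE 0 3 1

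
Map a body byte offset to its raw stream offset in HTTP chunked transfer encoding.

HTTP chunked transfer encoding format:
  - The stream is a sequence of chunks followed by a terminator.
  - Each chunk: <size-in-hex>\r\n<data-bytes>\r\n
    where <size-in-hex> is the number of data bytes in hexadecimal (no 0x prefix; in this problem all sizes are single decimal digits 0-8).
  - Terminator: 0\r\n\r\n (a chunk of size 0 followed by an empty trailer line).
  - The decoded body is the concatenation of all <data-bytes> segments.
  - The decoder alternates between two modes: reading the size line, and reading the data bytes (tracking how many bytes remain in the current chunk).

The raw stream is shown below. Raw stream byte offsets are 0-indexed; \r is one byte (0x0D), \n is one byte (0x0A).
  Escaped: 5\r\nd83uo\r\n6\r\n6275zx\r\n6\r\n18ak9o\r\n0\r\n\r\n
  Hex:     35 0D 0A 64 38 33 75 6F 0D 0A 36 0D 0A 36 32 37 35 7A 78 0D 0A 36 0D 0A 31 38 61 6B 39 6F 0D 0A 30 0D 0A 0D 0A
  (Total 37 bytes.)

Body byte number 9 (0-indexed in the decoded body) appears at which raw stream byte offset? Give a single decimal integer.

Chunk 1: stream[0..1]='5' size=0x5=5, data at stream[3..8]='d83uo' -> body[0..5], body so far='d83uo'
Chunk 2: stream[10..11]='6' size=0x6=6, data at stream[13..19]='6275zx' -> body[5..11], body so far='d83uo6275zx'
Chunk 3: stream[21..22]='6' size=0x6=6, data at stream[24..30]='18ak9o' -> body[11..17], body so far='d83uo6275zx18ak9o'
Chunk 4: stream[32..33]='0' size=0 (terminator). Final body='d83uo6275zx18ak9o' (17 bytes)
Body byte 9 at stream offset 17

Answer: 17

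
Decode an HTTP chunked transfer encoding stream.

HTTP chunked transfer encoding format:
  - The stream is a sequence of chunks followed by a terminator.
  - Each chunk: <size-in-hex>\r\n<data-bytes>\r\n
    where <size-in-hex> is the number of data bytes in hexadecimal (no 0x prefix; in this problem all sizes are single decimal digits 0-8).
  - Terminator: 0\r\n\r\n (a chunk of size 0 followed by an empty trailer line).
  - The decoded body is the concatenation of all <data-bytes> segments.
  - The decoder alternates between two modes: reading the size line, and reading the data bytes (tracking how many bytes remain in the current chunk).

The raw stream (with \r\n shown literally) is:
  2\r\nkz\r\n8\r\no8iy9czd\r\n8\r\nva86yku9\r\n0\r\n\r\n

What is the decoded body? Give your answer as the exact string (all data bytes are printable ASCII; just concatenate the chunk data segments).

Answer: kzo8iy9czdva86yku9

Derivation:
Chunk 1: stream[0..1]='2' size=0x2=2, data at stream[3..5]='kz' -> body[0..2], body so far='kz'
Chunk 2: stream[7..8]='8' size=0x8=8, data at stream[10..18]='o8iy9czd' -> body[2..10], body so far='kzo8iy9czd'
Chunk 3: stream[20..21]='8' size=0x8=8, data at stream[23..31]='va86yku9' -> body[10..18], body so far='kzo8iy9czdva86yku9'
Chunk 4: stream[33..34]='0' size=0 (terminator). Final body='kzo8iy9czdva86yku9' (18 bytes)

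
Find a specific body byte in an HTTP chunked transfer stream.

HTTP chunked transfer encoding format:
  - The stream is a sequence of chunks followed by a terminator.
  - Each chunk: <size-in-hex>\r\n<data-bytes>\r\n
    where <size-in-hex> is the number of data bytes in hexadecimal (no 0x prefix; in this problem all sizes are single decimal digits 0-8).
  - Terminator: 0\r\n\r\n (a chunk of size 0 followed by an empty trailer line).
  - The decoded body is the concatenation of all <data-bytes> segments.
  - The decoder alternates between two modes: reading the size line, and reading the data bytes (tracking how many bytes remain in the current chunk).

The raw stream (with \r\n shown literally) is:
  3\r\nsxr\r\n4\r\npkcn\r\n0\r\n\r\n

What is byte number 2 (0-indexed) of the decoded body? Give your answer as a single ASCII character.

Chunk 1: stream[0..1]='3' size=0x3=3, data at stream[3..6]='sxr' -> body[0..3], body so far='sxr'
Chunk 2: stream[8..9]='4' size=0x4=4, data at stream[11..15]='pkcn' -> body[3..7], body so far='sxrpkcn'
Chunk 3: stream[17..18]='0' size=0 (terminator). Final body='sxrpkcn' (7 bytes)
Body byte 2 = 'r'

Answer: r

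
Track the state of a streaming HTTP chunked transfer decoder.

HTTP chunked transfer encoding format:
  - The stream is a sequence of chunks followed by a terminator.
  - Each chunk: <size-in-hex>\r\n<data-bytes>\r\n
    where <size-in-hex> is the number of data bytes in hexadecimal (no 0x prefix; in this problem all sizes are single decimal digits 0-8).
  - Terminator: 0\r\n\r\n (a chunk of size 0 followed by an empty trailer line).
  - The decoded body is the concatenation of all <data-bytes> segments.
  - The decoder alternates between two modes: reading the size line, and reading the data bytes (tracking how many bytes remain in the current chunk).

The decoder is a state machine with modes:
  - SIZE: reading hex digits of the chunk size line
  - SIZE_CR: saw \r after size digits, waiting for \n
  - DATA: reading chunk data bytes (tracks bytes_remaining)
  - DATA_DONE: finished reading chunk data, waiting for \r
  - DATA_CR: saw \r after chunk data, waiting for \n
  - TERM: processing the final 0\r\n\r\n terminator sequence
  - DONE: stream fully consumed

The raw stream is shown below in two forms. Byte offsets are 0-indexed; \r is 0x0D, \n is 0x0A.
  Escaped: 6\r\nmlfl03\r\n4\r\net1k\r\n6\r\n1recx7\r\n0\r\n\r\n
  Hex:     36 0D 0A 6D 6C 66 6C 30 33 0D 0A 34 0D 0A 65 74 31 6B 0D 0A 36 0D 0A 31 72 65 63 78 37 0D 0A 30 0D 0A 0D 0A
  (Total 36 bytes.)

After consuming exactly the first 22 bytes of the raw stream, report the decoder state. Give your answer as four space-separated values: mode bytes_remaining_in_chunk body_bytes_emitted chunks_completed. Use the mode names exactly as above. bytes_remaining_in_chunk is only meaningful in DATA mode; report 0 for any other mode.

Byte 0 = '6': mode=SIZE remaining=0 emitted=0 chunks_done=0
Byte 1 = 0x0D: mode=SIZE_CR remaining=0 emitted=0 chunks_done=0
Byte 2 = 0x0A: mode=DATA remaining=6 emitted=0 chunks_done=0
Byte 3 = 'm': mode=DATA remaining=5 emitted=1 chunks_done=0
Byte 4 = 'l': mode=DATA remaining=4 emitted=2 chunks_done=0
Byte 5 = 'f': mode=DATA remaining=3 emitted=3 chunks_done=0
Byte 6 = 'l': mode=DATA remaining=2 emitted=4 chunks_done=0
Byte 7 = '0': mode=DATA remaining=1 emitted=5 chunks_done=0
Byte 8 = '3': mode=DATA_DONE remaining=0 emitted=6 chunks_done=0
Byte 9 = 0x0D: mode=DATA_CR remaining=0 emitted=6 chunks_done=0
Byte 10 = 0x0A: mode=SIZE remaining=0 emitted=6 chunks_done=1
Byte 11 = '4': mode=SIZE remaining=0 emitted=6 chunks_done=1
Byte 12 = 0x0D: mode=SIZE_CR remaining=0 emitted=6 chunks_done=1
Byte 13 = 0x0A: mode=DATA remaining=4 emitted=6 chunks_done=1
Byte 14 = 'e': mode=DATA remaining=3 emitted=7 chunks_done=1
Byte 15 = 't': mode=DATA remaining=2 emitted=8 chunks_done=1
Byte 16 = '1': mode=DATA remaining=1 emitted=9 chunks_done=1
Byte 17 = 'k': mode=DATA_DONE remaining=0 emitted=10 chunks_done=1
Byte 18 = 0x0D: mode=DATA_CR remaining=0 emitted=10 chunks_done=1
Byte 19 = 0x0A: mode=SIZE remaining=0 emitted=10 chunks_done=2
Byte 20 = '6': mode=SIZE remaining=0 emitted=10 chunks_done=2
Byte 21 = 0x0D: mode=SIZE_CR remaining=0 emitted=10 chunks_done=2

Answer: SIZE_CR 0 10 2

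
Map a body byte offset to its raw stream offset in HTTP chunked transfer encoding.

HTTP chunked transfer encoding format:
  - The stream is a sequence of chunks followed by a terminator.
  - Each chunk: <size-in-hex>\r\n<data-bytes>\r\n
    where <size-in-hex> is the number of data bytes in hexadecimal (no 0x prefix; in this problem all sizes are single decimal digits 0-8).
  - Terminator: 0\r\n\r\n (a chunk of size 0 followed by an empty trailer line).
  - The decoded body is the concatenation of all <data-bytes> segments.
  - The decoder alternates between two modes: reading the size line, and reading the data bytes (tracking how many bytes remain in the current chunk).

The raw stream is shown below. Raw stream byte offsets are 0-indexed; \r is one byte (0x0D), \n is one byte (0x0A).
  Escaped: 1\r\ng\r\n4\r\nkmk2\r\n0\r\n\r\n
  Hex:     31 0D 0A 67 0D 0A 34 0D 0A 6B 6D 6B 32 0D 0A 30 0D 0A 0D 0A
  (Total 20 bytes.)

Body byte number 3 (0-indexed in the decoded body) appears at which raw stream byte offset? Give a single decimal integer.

Answer: 11

Derivation:
Chunk 1: stream[0..1]='1' size=0x1=1, data at stream[3..4]='g' -> body[0..1], body so far='g'
Chunk 2: stream[6..7]='4' size=0x4=4, data at stream[9..13]='kmk2' -> body[1..5], body so far='gkmk2'
Chunk 3: stream[15..16]='0' size=0 (terminator). Final body='gkmk2' (5 bytes)
Body byte 3 at stream offset 11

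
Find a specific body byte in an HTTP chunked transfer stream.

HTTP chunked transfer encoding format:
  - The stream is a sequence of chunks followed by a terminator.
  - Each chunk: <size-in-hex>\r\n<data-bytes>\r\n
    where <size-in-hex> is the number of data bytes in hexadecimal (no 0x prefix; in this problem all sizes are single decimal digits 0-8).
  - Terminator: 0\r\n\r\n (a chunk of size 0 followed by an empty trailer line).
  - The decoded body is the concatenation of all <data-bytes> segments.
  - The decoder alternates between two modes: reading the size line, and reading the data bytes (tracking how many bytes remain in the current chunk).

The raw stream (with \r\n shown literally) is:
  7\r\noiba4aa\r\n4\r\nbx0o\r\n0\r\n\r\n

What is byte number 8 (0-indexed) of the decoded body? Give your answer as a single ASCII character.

Chunk 1: stream[0..1]='7' size=0x7=7, data at stream[3..10]='oiba4aa' -> body[0..7], body so far='oiba4aa'
Chunk 2: stream[12..13]='4' size=0x4=4, data at stream[15..19]='bx0o' -> body[7..11], body so far='oiba4aabx0o'
Chunk 3: stream[21..22]='0' size=0 (terminator). Final body='oiba4aabx0o' (11 bytes)
Body byte 8 = 'x'

Answer: x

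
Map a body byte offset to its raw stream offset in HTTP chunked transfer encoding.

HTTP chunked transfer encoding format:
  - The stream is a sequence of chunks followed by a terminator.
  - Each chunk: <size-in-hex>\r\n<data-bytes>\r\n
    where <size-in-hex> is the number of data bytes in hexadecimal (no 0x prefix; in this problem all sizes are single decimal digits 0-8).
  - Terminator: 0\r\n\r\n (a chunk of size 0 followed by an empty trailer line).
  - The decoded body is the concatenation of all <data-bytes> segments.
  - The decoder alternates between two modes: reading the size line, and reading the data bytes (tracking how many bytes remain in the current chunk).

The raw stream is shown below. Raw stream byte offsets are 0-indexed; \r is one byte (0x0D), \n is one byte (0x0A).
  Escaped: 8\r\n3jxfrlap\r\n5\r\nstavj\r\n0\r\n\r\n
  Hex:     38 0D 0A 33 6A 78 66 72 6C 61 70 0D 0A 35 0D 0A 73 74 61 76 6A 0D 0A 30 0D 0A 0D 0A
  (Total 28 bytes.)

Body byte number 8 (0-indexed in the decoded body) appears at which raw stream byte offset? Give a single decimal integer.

Answer: 16

Derivation:
Chunk 1: stream[0..1]='8' size=0x8=8, data at stream[3..11]='3jxfrlap' -> body[0..8], body so far='3jxfrlap'
Chunk 2: stream[13..14]='5' size=0x5=5, data at stream[16..21]='stavj' -> body[8..13], body so far='3jxfrlapstavj'
Chunk 3: stream[23..24]='0' size=0 (terminator). Final body='3jxfrlapstavj' (13 bytes)
Body byte 8 at stream offset 16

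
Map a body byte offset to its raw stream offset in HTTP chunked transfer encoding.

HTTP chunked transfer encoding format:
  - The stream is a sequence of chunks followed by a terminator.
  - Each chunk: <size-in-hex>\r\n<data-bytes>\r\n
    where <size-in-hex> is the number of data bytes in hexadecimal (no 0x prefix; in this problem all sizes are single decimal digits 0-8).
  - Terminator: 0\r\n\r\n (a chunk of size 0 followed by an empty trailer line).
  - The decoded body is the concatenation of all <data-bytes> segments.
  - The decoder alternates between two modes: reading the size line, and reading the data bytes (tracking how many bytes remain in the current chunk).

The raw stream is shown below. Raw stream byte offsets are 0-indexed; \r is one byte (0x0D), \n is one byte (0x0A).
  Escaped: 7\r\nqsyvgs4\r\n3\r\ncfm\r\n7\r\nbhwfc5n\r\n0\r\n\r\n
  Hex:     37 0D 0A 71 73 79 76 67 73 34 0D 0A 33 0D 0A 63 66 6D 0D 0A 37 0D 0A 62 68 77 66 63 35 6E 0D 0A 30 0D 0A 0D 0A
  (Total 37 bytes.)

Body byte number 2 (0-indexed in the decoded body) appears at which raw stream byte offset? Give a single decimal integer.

Chunk 1: stream[0..1]='7' size=0x7=7, data at stream[3..10]='qsyvgs4' -> body[0..7], body so far='qsyvgs4'
Chunk 2: stream[12..13]='3' size=0x3=3, data at stream[15..18]='cfm' -> body[7..10], body so far='qsyvgs4cfm'
Chunk 3: stream[20..21]='7' size=0x7=7, data at stream[23..30]='bhwfc5n' -> body[10..17], body so far='qsyvgs4cfmbhwfc5n'
Chunk 4: stream[32..33]='0' size=0 (terminator). Final body='qsyvgs4cfmbhwfc5n' (17 bytes)
Body byte 2 at stream offset 5

Answer: 5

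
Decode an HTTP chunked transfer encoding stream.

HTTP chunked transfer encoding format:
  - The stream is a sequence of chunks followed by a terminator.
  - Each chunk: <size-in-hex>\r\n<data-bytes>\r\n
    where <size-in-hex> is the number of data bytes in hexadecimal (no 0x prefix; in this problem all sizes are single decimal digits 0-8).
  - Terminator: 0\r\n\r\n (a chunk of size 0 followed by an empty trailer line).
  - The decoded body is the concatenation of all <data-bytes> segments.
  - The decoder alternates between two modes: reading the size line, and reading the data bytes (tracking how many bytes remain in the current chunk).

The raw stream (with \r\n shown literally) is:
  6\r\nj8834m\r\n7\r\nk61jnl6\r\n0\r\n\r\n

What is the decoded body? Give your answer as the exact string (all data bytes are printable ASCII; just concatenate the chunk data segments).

Chunk 1: stream[0..1]='6' size=0x6=6, data at stream[3..9]='j8834m' -> body[0..6], body so far='j8834m'
Chunk 2: stream[11..12]='7' size=0x7=7, data at stream[14..21]='k61jnl6' -> body[6..13], body so far='j8834mk61jnl6'
Chunk 3: stream[23..24]='0' size=0 (terminator). Final body='j8834mk61jnl6' (13 bytes)

Answer: j8834mk61jnl6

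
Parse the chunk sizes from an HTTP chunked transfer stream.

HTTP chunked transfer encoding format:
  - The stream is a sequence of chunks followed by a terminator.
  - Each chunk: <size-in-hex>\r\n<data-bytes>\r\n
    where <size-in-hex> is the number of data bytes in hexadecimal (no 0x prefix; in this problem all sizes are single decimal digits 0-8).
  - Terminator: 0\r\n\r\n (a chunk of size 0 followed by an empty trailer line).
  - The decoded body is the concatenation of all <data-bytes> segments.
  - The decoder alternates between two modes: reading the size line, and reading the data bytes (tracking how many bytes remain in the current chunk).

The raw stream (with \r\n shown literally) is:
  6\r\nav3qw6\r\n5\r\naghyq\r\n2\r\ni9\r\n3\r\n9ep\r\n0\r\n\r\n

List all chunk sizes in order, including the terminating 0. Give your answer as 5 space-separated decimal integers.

Chunk 1: stream[0..1]='6' size=0x6=6, data at stream[3..9]='av3qw6' -> body[0..6], body so far='av3qw6'
Chunk 2: stream[11..12]='5' size=0x5=5, data at stream[14..19]='aghyq' -> body[6..11], body so far='av3qw6aghyq'
Chunk 3: stream[21..22]='2' size=0x2=2, data at stream[24..26]='i9' -> body[11..13], body so far='av3qw6aghyqi9'
Chunk 4: stream[28..29]='3' size=0x3=3, data at stream[31..34]='9ep' -> body[13..16], body so far='av3qw6aghyqi99ep'
Chunk 5: stream[36..37]='0' size=0 (terminator). Final body='av3qw6aghyqi99ep' (16 bytes)

Answer: 6 5 2 3 0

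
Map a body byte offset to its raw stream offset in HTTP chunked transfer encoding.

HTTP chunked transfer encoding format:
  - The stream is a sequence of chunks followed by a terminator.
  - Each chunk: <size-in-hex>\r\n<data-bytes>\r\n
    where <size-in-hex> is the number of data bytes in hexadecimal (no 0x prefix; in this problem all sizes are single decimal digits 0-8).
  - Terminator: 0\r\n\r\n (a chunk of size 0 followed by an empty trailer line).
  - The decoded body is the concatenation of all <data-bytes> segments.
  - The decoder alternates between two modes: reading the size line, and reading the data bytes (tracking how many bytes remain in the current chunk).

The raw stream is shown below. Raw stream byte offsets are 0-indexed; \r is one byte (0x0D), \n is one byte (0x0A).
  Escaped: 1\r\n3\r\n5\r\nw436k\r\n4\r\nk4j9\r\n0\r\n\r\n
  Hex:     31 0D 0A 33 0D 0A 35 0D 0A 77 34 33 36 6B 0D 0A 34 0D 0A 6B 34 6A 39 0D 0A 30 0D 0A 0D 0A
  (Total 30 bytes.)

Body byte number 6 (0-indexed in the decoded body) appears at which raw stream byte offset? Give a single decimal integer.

Answer: 19

Derivation:
Chunk 1: stream[0..1]='1' size=0x1=1, data at stream[3..4]='3' -> body[0..1], body so far='3'
Chunk 2: stream[6..7]='5' size=0x5=5, data at stream[9..14]='w436k' -> body[1..6], body so far='3w436k'
Chunk 3: stream[16..17]='4' size=0x4=4, data at stream[19..23]='k4j9' -> body[6..10], body so far='3w436kk4j9'
Chunk 4: stream[25..26]='0' size=0 (terminator). Final body='3w436kk4j9' (10 bytes)
Body byte 6 at stream offset 19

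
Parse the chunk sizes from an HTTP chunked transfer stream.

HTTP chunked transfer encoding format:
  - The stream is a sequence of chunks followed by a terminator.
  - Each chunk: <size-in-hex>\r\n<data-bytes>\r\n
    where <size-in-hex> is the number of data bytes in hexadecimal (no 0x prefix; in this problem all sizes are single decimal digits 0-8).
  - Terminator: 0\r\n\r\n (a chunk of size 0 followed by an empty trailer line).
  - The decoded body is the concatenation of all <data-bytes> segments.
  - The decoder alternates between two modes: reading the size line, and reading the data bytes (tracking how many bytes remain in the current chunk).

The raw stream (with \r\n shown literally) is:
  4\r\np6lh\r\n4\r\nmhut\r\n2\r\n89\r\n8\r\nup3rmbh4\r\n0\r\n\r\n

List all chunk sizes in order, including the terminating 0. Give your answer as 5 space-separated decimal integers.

Chunk 1: stream[0..1]='4' size=0x4=4, data at stream[3..7]='p6lh' -> body[0..4], body so far='p6lh'
Chunk 2: stream[9..10]='4' size=0x4=4, data at stream[12..16]='mhut' -> body[4..8], body so far='p6lhmhut'
Chunk 3: stream[18..19]='2' size=0x2=2, data at stream[21..23]='89' -> body[8..10], body so far='p6lhmhut89'
Chunk 4: stream[25..26]='8' size=0x8=8, data at stream[28..36]='up3rmbh4' -> body[10..18], body so far='p6lhmhut89up3rmbh4'
Chunk 5: stream[38..39]='0' size=0 (terminator). Final body='p6lhmhut89up3rmbh4' (18 bytes)

Answer: 4 4 2 8 0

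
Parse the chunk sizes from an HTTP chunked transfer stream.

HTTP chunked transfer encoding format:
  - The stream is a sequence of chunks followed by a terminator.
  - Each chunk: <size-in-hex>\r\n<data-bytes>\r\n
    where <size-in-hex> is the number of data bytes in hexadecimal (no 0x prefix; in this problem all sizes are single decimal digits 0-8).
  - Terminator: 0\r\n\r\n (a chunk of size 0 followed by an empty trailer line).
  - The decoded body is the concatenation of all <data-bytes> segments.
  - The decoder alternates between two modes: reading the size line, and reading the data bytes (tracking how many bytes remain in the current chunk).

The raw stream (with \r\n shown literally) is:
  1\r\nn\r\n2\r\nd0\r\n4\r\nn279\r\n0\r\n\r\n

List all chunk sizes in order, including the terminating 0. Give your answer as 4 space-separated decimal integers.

Chunk 1: stream[0..1]='1' size=0x1=1, data at stream[3..4]='n' -> body[0..1], body so far='n'
Chunk 2: stream[6..7]='2' size=0x2=2, data at stream[9..11]='d0' -> body[1..3], body so far='nd0'
Chunk 3: stream[13..14]='4' size=0x4=4, data at stream[16..20]='n279' -> body[3..7], body so far='nd0n279'
Chunk 4: stream[22..23]='0' size=0 (terminator). Final body='nd0n279' (7 bytes)

Answer: 1 2 4 0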